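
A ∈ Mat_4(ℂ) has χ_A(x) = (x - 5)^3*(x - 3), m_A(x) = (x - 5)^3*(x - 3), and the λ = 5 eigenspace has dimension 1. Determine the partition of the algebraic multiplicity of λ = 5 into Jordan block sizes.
Block sizes for λ = 5: [3]

Step 1 — from the characteristic polynomial, algebraic multiplicity of λ = 5 is 3. From dim ker(A − (5)·I) = 1, there are exactly 1 Jordan blocks for λ = 5.
Step 2 — from the minimal polynomial, the factor (x − 5)^3 tells us the largest block for λ = 5 has size 3.
Step 3 — with total size 3, 1 blocks, and largest block 3, the block sizes (in nonincreasing order) are [3].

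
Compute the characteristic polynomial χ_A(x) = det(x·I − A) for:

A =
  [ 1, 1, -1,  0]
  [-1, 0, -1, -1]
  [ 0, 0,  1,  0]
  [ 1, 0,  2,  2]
x^4 - 4*x^3 + 6*x^2 - 4*x + 1

Expanding det(x·I − A) (e.g. by cofactor expansion or by noting that A is similar to its Jordan form J, which has the same characteristic polynomial as A) gives
  χ_A(x) = x^4 - 4*x^3 + 6*x^2 - 4*x + 1
which factors as (x - 1)^4. The eigenvalues (with algebraic multiplicities) are λ = 1 with multiplicity 4.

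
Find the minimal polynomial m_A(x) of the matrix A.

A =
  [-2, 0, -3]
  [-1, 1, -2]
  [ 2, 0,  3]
x^3 - 2*x^2 + x

The characteristic polynomial is χ_A(x) = x*(x - 1)^2, so the eigenvalues are known. The minimal polynomial is
  m_A(x) = Π_λ (x − λ)^{k_λ}
where k_λ is the size of the *largest* Jordan block for λ (equivalently, the smallest k with (A − λI)^k v = 0 for every generalised eigenvector v of λ).

  λ = 0: largest Jordan block has size 1, contributing (x − 0)
  λ = 1: largest Jordan block has size 2, contributing (x − 1)^2

So m_A(x) = x*(x - 1)^2 = x^3 - 2*x^2 + x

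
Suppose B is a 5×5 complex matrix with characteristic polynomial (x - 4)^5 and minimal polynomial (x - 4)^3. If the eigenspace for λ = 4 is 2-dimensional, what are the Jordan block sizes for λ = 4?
Block sizes for λ = 4: [3, 2]

Step 1 — from the characteristic polynomial, algebraic multiplicity of λ = 4 is 5. From dim ker(B − (4)·I) = 2, there are exactly 2 Jordan blocks for λ = 4.
Step 2 — from the minimal polynomial, the factor (x − 4)^3 tells us the largest block for λ = 4 has size 3.
Step 3 — with total size 5, 2 blocks, and largest block 3, the block sizes (in nonincreasing order) are [3, 2].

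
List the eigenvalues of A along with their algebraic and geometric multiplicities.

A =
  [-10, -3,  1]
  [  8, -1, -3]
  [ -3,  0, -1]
λ = -4: alg = 3, geom = 1

Step 1 — factor the characteristic polynomial to read off the algebraic multiplicities:
  χ_A(x) = (x + 4)^3

Step 2 — compute geometric multiplicities via the rank-nullity identity g(λ) = n − rank(A − λI):
  rank(A − (-4)·I) = 2, so dim ker(A − (-4)·I) = n − 2 = 1

Summary:
  λ = -4: algebraic multiplicity = 3, geometric multiplicity = 1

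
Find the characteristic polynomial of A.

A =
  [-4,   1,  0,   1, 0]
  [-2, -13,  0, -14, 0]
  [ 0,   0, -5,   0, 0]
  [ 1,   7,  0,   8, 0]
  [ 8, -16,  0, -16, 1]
x^5 + 13*x^4 + 46*x^3 - 10*x^2 - 175*x + 125

Expanding det(x·I − A) (e.g. by cofactor expansion or by noting that A is similar to its Jordan form J, which has the same characteristic polynomial as A) gives
  χ_A(x) = x^5 + 13*x^4 + 46*x^3 - 10*x^2 - 175*x + 125
which factors as (x - 1)^2*(x + 5)^3. The eigenvalues (with algebraic multiplicities) are λ = -5 with multiplicity 3, λ = 1 with multiplicity 2.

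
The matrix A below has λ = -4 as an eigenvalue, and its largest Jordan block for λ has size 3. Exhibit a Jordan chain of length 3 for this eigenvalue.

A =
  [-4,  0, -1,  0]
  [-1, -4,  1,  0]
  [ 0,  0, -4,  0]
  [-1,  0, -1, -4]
A Jordan chain for λ = -4 of length 3:
v_1 = (0, 1, 0, 1)ᵀ
v_2 = (-1, 1, 0, -1)ᵀ
v_3 = (0, 0, 1, 0)ᵀ

Let N = A − (-4)·I. We want v_3 with N^3 v_3 = 0 but N^2 v_3 ≠ 0; then v_{j-1} := N · v_j for j = 3, …, 2.

Pick v_3 = (0, 0, 1, 0)ᵀ.
Then v_2 = N · v_3 = (-1, 1, 0, -1)ᵀ.
Then v_1 = N · v_2 = (0, 1, 0, 1)ᵀ.

Sanity check: (A − (-4)·I) v_1 = (0, 0, 0, 0)ᵀ = 0. ✓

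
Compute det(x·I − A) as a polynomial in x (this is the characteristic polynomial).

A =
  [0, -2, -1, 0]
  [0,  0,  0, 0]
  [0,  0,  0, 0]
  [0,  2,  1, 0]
x^4

Expanding det(x·I − A) (e.g. by cofactor expansion or by noting that A is similar to its Jordan form J, which has the same characteristic polynomial as A) gives
  χ_A(x) = x^4
which factors as x^4. The eigenvalues (with algebraic multiplicities) are λ = 0 with multiplicity 4.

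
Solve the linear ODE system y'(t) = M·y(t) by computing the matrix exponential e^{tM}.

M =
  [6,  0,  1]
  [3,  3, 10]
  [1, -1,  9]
e^{tM} =
  [t^2*exp(6*t)/2 + exp(6*t), -t^2*exp(6*t)/2, 3*t^2*exp(6*t)/2 + t*exp(6*t)]
  [t^2*exp(6*t)/2 + 3*t*exp(6*t), -t^2*exp(6*t)/2 - 3*t*exp(6*t) + exp(6*t), 3*t^2*exp(6*t)/2 + 10*t*exp(6*t)]
  [t*exp(6*t), -t*exp(6*t), 3*t*exp(6*t) + exp(6*t)]

Strategy: write M = P · J · P⁻¹ where J is a Jordan canonical form, so e^{tM} = P · e^{tJ} · P⁻¹, and e^{tJ} can be computed block-by-block.

M has Jordan form
J =
  [6, 1, 0]
  [0, 6, 1]
  [0, 0, 6]
(up to reordering of blocks).

Per-block formulas:
  For a 3×3 Jordan block J_3(6): exp(t · J_3(6)) = e^(6t)·(I + t·N + (t^2/2)·N^2), where N is the 3×3 nilpotent shift.

After assembling e^{tJ} and conjugating by P, we get:

e^{tM} =
  [t^2*exp(6*t)/2 + exp(6*t), -t^2*exp(6*t)/2, 3*t^2*exp(6*t)/2 + t*exp(6*t)]
  [t^2*exp(6*t)/2 + 3*t*exp(6*t), -t^2*exp(6*t)/2 - 3*t*exp(6*t) + exp(6*t), 3*t^2*exp(6*t)/2 + 10*t*exp(6*t)]
  [t*exp(6*t), -t*exp(6*t), 3*t*exp(6*t) + exp(6*t)]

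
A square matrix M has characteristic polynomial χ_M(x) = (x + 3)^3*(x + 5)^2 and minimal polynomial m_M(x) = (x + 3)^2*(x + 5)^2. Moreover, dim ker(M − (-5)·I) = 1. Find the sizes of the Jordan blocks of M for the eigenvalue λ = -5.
Block sizes for λ = -5: [2]

Step 1 — from the characteristic polynomial, algebraic multiplicity of λ = -5 is 2. From dim ker(M − (-5)·I) = 1, there are exactly 1 Jordan blocks for λ = -5.
Step 2 — from the minimal polynomial, the factor (x + 5)^2 tells us the largest block for λ = -5 has size 2.
Step 3 — with total size 2, 1 blocks, and largest block 2, the block sizes (in nonincreasing order) are [2].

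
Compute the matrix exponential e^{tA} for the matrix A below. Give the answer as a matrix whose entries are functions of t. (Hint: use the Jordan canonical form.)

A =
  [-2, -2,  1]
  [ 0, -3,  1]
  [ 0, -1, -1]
e^{tA} =
  [exp(-2*t), t^2*exp(-2*t)/2 - 2*t*exp(-2*t), -t^2*exp(-2*t)/2 + t*exp(-2*t)]
  [0, -t*exp(-2*t) + exp(-2*t), t*exp(-2*t)]
  [0, -t*exp(-2*t), t*exp(-2*t) + exp(-2*t)]

Strategy: write A = P · J · P⁻¹ where J is a Jordan canonical form, so e^{tA} = P · e^{tJ} · P⁻¹, and e^{tJ} can be computed block-by-block.

A has Jordan form
J =
  [-2,  1,  0]
  [ 0, -2,  1]
  [ 0,  0, -2]
(up to reordering of blocks).

Per-block formulas:
  For a 3×3 Jordan block J_3(-2): exp(t · J_3(-2)) = e^(-2t)·(I + t·N + (t^2/2)·N^2), where N is the 3×3 nilpotent shift.

After assembling e^{tJ} and conjugating by P, we get:

e^{tA} =
  [exp(-2*t), t^2*exp(-2*t)/2 - 2*t*exp(-2*t), -t^2*exp(-2*t)/2 + t*exp(-2*t)]
  [0, -t*exp(-2*t) + exp(-2*t), t*exp(-2*t)]
  [0, -t*exp(-2*t), t*exp(-2*t) + exp(-2*t)]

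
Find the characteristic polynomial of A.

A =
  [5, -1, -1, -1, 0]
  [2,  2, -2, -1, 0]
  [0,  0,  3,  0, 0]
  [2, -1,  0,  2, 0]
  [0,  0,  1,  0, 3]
x^5 - 15*x^4 + 90*x^3 - 270*x^2 + 405*x - 243

Expanding det(x·I − A) (e.g. by cofactor expansion or by noting that A is similar to its Jordan form J, which has the same characteristic polynomial as A) gives
  χ_A(x) = x^5 - 15*x^4 + 90*x^3 - 270*x^2 + 405*x - 243
which factors as (x - 3)^5. The eigenvalues (with algebraic multiplicities) are λ = 3 with multiplicity 5.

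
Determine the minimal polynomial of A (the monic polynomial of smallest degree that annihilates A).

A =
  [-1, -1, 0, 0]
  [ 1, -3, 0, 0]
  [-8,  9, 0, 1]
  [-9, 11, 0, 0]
x^4 + 4*x^3 + 4*x^2

The characteristic polynomial is χ_A(x) = x^2*(x + 2)^2, so the eigenvalues are known. The minimal polynomial is
  m_A(x) = Π_λ (x − λ)^{k_λ}
where k_λ is the size of the *largest* Jordan block for λ (equivalently, the smallest k with (A − λI)^k v = 0 for every generalised eigenvector v of λ).

  λ = -2: largest Jordan block has size 2, contributing (x + 2)^2
  λ = 0: largest Jordan block has size 2, contributing (x − 0)^2

So m_A(x) = x^2*(x + 2)^2 = x^4 + 4*x^3 + 4*x^2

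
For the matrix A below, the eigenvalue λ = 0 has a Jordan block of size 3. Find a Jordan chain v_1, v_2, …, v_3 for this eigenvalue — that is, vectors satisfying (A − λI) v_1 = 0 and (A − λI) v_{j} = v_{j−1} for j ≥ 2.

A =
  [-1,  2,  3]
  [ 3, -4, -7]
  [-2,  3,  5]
A Jordan chain for λ = 0 of length 3:
v_1 = (1, -1, 1)ᵀ
v_2 = (-1, 3, -2)ᵀ
v_3 = (1, 0, 0)ᵀ

Let N = A − (0)·I. We want v_3 with N^3 v_3 = 0 but N^2 v_3 ≠ 0; then v_{j-1} := N · v_j for j = 3, …, 2.

Pick v_3 = (1, 0, 0)ᵀ.
Then v_2 = N · v_3 = (-1, 3, -2)ᵀ.
Then v_1 = N · v_2 = (1, -1, 1)ᵀ.

Sanity check: (A − (0)·I) v_1 = (0, 0, 0)ᵀ = 0. ✓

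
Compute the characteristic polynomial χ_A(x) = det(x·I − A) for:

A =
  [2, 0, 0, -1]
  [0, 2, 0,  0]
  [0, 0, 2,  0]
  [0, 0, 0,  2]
x^4 - 8*x^3 + 24*x^2 - 32*x + 16

Expanding det(x·I − A) (e.g. by cofactor expansion or by noting that A is similar to its Jordan form J, which has the same characteristic polynomial as A) gives
  χ_A(x) = x^4 - 8*x^3 + 24*x^2 - 32*x + 16
which factors as (x - 2)^4. The eigenvalues (with algebraic multiplicities) are λ = 2 with multiplicity 4.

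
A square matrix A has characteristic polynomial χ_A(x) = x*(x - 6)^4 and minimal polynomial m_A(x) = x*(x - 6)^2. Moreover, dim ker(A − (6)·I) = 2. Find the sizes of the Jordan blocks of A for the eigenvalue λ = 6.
Block sizes for λ = 6: [2, 2]

Step 1 — from the characteristic polynomial, algebraic multiplicity of λ = 6 is 4. From dim ker(A − (6)·I) = 2, there are exactly 2 Jordan blocks for λ = 6.
Step 2 — from the minimal polynomial, the factor (x − 6)^2 tells us the largest block for λ = 6 has size 2.
Step 3 — with total size 4, 2 blocks, and largest block 2, the block sizes (in nonincreasing order) are [2, 2].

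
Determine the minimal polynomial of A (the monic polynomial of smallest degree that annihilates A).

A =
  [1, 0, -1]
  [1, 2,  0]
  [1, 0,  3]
x^3 - 6*x^2 + 12*x - 8

The characteristic polynomial is χ_A(x) = (x - 2)^3, so the eigenvalues are known. The minimal polynomial is
  m_A(x) = Π_λ (x − λ)^{k_λ}
where k_λ is the size of the *largest* Jordan block for λ (equivalently, the smallest k with (A − λI)^k v = 0 for every generalised eigenvector v of λ).

  λ = 2: largest Jordan block has size 3, contributing (x − 2)^3

So m_A(x) = (x - 2)^3 = x^3 - 6*x^2 + 12*x - 8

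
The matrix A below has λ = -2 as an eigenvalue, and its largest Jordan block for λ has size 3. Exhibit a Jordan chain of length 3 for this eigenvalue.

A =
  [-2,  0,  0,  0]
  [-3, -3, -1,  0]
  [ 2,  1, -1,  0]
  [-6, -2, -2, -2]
A Jordan chain for λ = -2 of length 3:
v_1 = (0, 1, -1, 2)ᵀ
v_2 = (0, -3, 2, -6)ᵀ
v_3 = (1, 0, 0, 0)ᵀ

Let N = A − (-2)·I. We want v_3 with N^3 v_3 = 0 but N^2 v_3 ≠ 0; then v_{j-1} := N · v_j for j = 3, …, 2.

Pick v_3 = (1, 0, 0, 0)ᵀ.
Then v_2 = N · v_3 = (0, -3, 2, -6)ᵀ.
Then v_1 = N · v_2 = (0, 1, -1, 2)ᵀ.

Sanity check: (A − (-2)·I) v_1 = (0, 0, 0, 0)ᵀ = 0. ✓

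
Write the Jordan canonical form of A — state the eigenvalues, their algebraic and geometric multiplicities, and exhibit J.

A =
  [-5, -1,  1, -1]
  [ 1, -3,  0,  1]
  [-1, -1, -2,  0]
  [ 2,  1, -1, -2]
J_2(-3) ⊕ J_2(-3)

The characteristic polynomial is
  det(x·I − A) = x^4 + 12*x^3 + 54*x^2 + 108*x + 81 = (x + 3)^4

Eigenvalues and multiplicities (the geometric multiplicity of λ is n − rank(A − λI), which equals the number of Jordan blocks for λ):
  λ = -3: algebraic multiplicity = 4, geometric multiplicity = 2

Determining the block sizes for each eigenvalue:
  λ = -3: with am = 4 and gm = 2, the partition is not yet determined (e.g. several partitions of 4 into 2 parts exist). Let N = A − (-3)·I. Computing rank(N^1) = 2, rank(N^2) = 0; the number of blocks of size ≥ j is rank(N^{j−1}) − rank(N^j), giving [2, 2]. So we have 2 block(s) of size 2 → block sizes [2, 2]

Assembling the blocks gives a Jordan form
J =
  [-3,  1,  0,  0]
  [ 0, -3,  0,  0]
  [ 0,  0, -3,  1]
  [ 0,  0,  0, -3]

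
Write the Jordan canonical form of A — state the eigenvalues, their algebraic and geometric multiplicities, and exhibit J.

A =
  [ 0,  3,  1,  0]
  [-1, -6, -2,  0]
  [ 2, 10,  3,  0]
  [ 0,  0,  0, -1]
J_3(-1) ⊕ J_1(-1)

The characteristic polynomial is
  det(x·I − A) = x^4 + 4*x^3 + 6*x^2 + 4*x + 1 = (x + 1)^4

Eigenvalues and multiplicities (the geometric multiplicity of λ is n − rank(A − λI), which equals the number of Jordan blocks for λ):
  λ = -1: algebraic multiplicity = 4, geometric multiplicity = 2

Determining the block sizes for each eigenvalue:
  λ = -1: with am = 4 and gm = 2, the partition is not yet determined (e.g. several partitions of 4 into 2 parts exist). Let N = A − (-1)·I. Computing rank(N^1) = 2, rank(N^2) = 1, rank(N^3) = 0; the number of blocks of size ≥ j is rank(N^{j−1}) − rank(N^j), giving [2, 1, 1]. So we have 1 block(s) of size 3, 1 block(s) of size 1 → block sizes [3, 1]

Assembling the blocks gives a Jordan form
J =
  [-1,  1,  0,  0]
  [ 0, -1,  1,  0]
  [ 0,  0, -1,  0]
  [ 0,  0,  0, -1]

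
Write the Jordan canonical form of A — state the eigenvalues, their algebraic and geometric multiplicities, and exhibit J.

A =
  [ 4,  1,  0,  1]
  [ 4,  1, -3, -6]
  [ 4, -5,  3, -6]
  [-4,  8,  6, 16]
J_3(6) ⊕ J_1(6)

The characteristic polynomial is
  det(x·I − A) = x^4 - 24*x^3 + 216*x^2 - 864*x + 1296 = (x - 6)^4

Eigenvalues and multiplicities (the geometric multiplicity of λ is n − rank(A − λI), which equals the number of Jordan blocks for λ):
  λ = 6: algebraic multiplicity = 4, geometric multiplicity = 2

Determining the block sizes for each eigenvalue:
  λ = 6: with am = 4 and gm = 2, the partition is not yet determined (e.g. several partitions of 4 into 2 parts exist). Let N = A − (6)·I. Computing rank(N^1) = 2, rank(N^2) = 1, rank(N^3) = 0; the number of blocks of size ≥ j is rank(N^{j−1}) − rank(N^j), giving [2, 1, 1]. So we have 1 block(s) of size 3, 1 block(s) of size 1 → block sizes [3, 1]

Assembling the blocks gives a Jordan form
J =
  [6, 1, 0, 0]
  [0, 6, 1, 0]
  [0, 0, 6, 0]
  [0, 0, 0, 6]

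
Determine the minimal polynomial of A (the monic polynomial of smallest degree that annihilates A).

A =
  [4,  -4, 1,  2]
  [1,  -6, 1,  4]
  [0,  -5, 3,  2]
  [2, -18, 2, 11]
x^3 - 9*x^2 + 27*x - 27

The characteristic polynomial is χ_A(x) = (x - 3)^4, so the eigenvalues are known. The minimal polynomial is
  m_A(x) = Π_λ (x − λ)^{k_λ}
where k_λ is the size of the *largest* Jordan block for λ (equivalently, the smallest k with (A − λI)^k v = 0 for every generalised eigenvector v of λ).

  λ = 3: largest Jordan block has size 3, contributing (x − 3)^3

So m_A(x) = (x - 3)^3 = x^3 - 9*x^2 + 27*x - 27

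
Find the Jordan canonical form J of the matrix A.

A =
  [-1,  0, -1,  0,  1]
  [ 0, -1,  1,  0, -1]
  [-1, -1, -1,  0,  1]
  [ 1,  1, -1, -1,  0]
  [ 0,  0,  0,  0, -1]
J_3(-1) ⊕ J_1(-1) ⊕ J_1(-1)

The characteristic polynomial is
  det(x·I − A) = x^5 + 5*x^4 + 10*x^3 + 10*x^2 + 5*x + 1 = (x + 1)^5

Eigenvalues and multiplicities (the geometric multiplicity of λ is n − rank(A − λI), which equals the number of Jordan blocks for λ):
  λ = -1: algebraic multiplicity = 5, geometric multiplicity = 3

Determining the block sizes for each eigenvalue:
  λ = -1: with am = 5 and gm = 3, the partition is not yet determined (e.g. several partitions of 5 into 3 parts exist). Let N = A − (-1)·I. Computing rank(N^1) = 2, rank(N^2) = 1, rank(N^3) = 0; the number of blocks of size ≥ j is rank(N^{j−1}) − rank(N^j), giving [3, 1, 1]. So we have 1 block(s) of size 3, 2 block(s) of size 1 → block sizes [3, 1, 1]

Assembling the blocks gives a Jordan form
J =
  [-1,  1,  0,  0,  0]
  [ 0, -1,  1,  0,  0]
  [ 0,  0, -1,  0,  0]
  [ 0,  0,  0, -1,  0]
  [ 0,  0,  0,  0, -1]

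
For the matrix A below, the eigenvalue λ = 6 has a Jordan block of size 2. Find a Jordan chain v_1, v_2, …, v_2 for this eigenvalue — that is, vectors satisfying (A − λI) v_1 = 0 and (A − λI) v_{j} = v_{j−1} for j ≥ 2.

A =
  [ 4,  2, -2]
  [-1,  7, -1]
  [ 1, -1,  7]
A Jordan chain for λ = 6 of length 2:
v_1 = (-2, -1, 1)ᵀ
v_2 = (1, 0, 0)ᵀ

Let N = A − (6)·I. We want v_2 with N^2 v_2 = 0 but N^1 v_2 ≠ 0; then v_{j-1} := N · v_j for j = 2, …, 2.

Pick v_2 = (1, 0, 0)ᵀ.
Then v_1 = N · v_2 = (-2, -1, 1)ᵀ.

Sanity check: (A − (6)·I) v_1 = (0, 0, 0)ᵀ = 0. ✓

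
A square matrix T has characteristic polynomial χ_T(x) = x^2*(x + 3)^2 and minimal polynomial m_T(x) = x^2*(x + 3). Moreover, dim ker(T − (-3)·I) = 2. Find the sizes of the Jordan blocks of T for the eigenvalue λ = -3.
Block sizes for λ = -3: [1, 1]

Step 1 — from the characteristic polynomial, algebraic multiplicity of λ = -3 is 2. From dim ker(T − (-3)·I) = 2, there are exactly 2 Jordan blocks for λ = -3.
Step 2 — from the minimal polynomial, the factor (x + 3) tells us the largest block for λ = -3 has size 1.
Step 3 — with total size 2, 2 blocks, and largest block 1, the block sizes (in nonincreasing order) are [1, 1].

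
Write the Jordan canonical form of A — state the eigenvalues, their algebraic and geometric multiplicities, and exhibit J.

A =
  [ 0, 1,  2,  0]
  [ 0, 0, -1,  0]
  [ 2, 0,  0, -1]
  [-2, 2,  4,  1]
J_3(0) ⊕ J_1(1)

The characteristic polynomial is
  det(x·I − A) = x^4 - x^3 = x^3*(x - 1)

Eigenvalues and multiplicities (the geometric multiplicity of λ is n − rank(A − λI), which equals the number of Jordan blocks for λ):
  λ = 0: algebraic multiplicity = 3, geometric multiplicity = 1
  λ = 1: algebraic multiplicity = 1, geometric multiplicity = 1

Determining the block sizes for each eigenvalue:
  λ = 0: one block (gm = 1), so the single block has size am = 3 → block sizes [3]
  λ = 1: one block (gm = 1), so the single block has size am = 1 → block sizes [1]

Assembling the blocks gives a Jordan form
J =
  [0, 1, 0, 0]
  [0, 0, 1, 0]
  [0, 0, 0, 0]
  [0, 0, 0, 1]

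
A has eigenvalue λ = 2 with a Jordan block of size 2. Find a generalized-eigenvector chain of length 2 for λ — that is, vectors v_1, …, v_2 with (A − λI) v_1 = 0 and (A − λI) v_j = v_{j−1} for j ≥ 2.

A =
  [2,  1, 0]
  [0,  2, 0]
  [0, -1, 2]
A Jordan chain for λ = 2 of length 2:
v_1 = (1, 0, -1)ᵀ
v_2 = (0, 1, 0)ᵀ

Let N = A − (2)·I. We want v_2 with N^2 v_2 = 0 but N^1 v_2 ≠ 0; then v_{j-1} := N · v_j for j = 2, …, 2.

Pick v_2 = (0, 1, 0)ᵀ.
Then v_1 = N · v_2 = (1, 0, -1)ᵀ.

Sanity check: (A − (2)·I) v_1 = (0, 0, 0)ᵀ = 0. ✓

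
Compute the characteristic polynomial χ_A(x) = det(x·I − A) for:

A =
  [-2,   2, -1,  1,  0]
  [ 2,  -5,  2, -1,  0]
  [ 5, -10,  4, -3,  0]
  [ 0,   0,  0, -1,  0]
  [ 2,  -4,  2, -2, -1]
x^5 + 5*x^4 + 10*x^3 + 10*x^2 + 5*x + 1

Expanding det(x·I − A) (e.g. by cofactor expansion or by noting that A is similar to its Jordan form J, which has the same characteristic polynomial as A) gives
  χ_A(x) = x^5 + 5*x^4 + 10*x^3 + 10*x^2 + 5*x + 1
which factors as (x + 1)^5. The eigenvalues (with algebraic multiplicities) are λ = -1 with multiplicity 5.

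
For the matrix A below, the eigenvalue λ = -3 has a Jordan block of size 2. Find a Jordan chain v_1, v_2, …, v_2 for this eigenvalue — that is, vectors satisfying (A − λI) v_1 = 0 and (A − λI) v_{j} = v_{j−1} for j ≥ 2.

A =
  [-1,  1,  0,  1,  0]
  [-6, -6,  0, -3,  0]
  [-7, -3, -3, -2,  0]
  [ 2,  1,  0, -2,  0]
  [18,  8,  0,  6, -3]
A Jordan chain for λ = -3 of length 2:
v_1 = (2, -6, -7, 2, 18)ᵀ
v_2 = (1, 0, 0, 0, 0)ᵀ

Let N = A − (-3)·I. We want v_2 with N^2 v_2 = 0 but N^1 v_2 ≠ 0; then v_{j-1} := N · v_j for j = 2, …, 2.

Pick v_2 = (1, 0, 0, 0, 0)ᵀ.
Then v_1 = N · v_2 = (2, -6, -7, 2, 18)ᵀ.

Sanity check: (A − (-3)·I) v_1 = (0, 0, 0, 0, 0)ᵀ = 0. ✓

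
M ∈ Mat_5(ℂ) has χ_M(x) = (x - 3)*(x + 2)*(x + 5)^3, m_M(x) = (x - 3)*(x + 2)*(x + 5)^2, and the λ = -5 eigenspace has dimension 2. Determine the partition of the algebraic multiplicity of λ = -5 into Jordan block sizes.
Block sizes for λ = -5: [2, 1]

Step 1 — from the characteristic polynomial, algebraic multiplicity of λ = -5 is 3. From dim ker(M − (-5)·I) = 2, there are exactly 2 Jordan blocks for λ = -5.
Step 2 — from the minimal polynomial, the factor (x + 5)^2 tells us the largest block for λ = -5 has size 2.
Step 3 — with total size 3, 2 blocks, and largest block 2, the block sizes (in nonincreasing order) are [2, 1].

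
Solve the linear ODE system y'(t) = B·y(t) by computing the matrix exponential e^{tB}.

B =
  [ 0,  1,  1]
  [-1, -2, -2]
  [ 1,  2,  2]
e^{tB} =
  [1, t, t]
  [-t, -t^2/2 - 2*t + 1, -t^2/2 - 2*t]
  [t, t^2/2 + 2*t, t^2/2 + 2*t + 1]

Strategy: write B = P · J · P⁻¹ where J is a Jordan canonical form, so e^{tB} = P · e^{tJ} · P⁻¹, and e^{tJ} can be computed block-by-block.

B has Jordan form
J =
  [0, 1, 0]
  [0, 0, 1]
  [0, 0, 0]
(up to reordering of blocks).

Per-block formulas:
  For a 3×3 Jordan block J_3(0): exp(t · J_3(0)) = e^(0t)·(I + t·N + (t^2/2)·N^2), where N is the 3×3 nilpotent shift.

After assembling e^{tJ} and conjugating by P, we get:

e^{tB} =
  [1, t, t]
  [-t, -t^2/2 - 2*t + 1, -t^2/2 - 2*t]
  [t, t^2/2 + 2*t, t^2/2 + 2*t + 1]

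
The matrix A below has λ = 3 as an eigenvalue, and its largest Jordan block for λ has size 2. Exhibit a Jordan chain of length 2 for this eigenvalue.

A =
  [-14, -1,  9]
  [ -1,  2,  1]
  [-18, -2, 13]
A Jordan chain for λ = 3 of length 2:
v_1 = (-1, -1, -2)ᵀ
v_2 = (0, 1, 0)ᵀ

Let N = A − (3)·I. We want v_2 with N^2 v_2 = 0 but N^1 v_2 ≠ 0; then v_{j-1} := N · v_j for j = 2, …, 2.

Pick v_2 = (0, 1, 0)ᵀ.
Then v_1 = N · v_2 = (-1, -1, -2)ᵀ.

Sanity check: (A − (3)·I) v_1 = (0, 0, 0)ᵀ = 0. ✓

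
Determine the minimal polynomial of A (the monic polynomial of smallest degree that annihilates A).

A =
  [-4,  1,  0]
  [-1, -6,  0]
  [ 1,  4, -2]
x^3 + 12*x^2 + 45*x + 50

The characteristic polynomial is χ_A(x) = (x + 2)*(x + 5)^2, so the eigenvalues are known. The minimal polynomial is
  m_A(x) = Π_λ (x − λ)^{k_λ}
where k_λ is the size of the *largest* Jordan block for λ (equivalently, the smallest k with (A − λI)^k v = 0 for every generalised eigenvector v of λ).

  λ = -5: largest Jordan block has size 2, contributing (x + 5)^2
  λ = -2: largest Jordan block has size 1, contributing (x + 2)

So m_A(x) = (x + 2)*(x + 5)^2 = x^3 + 12*x^2 + 45*x + 50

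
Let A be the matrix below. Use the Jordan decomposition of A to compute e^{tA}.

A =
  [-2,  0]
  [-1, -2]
e^{tA} =
  [exp(-2*t), 0]
  [-t*exp(-2*t), exp(-2*t)]

Strategy: write A = P · J · P⁻¹ where J is a Jordan canonical form, so e^{tA} = P · e^{tJ} · P⁻¹, and e^{tJ} can be computed block-by-block.

A has Jordan form
J =
  [-2,  1]
  [ 0, -2]
(up to reordering of blocks).

Per-block formulas:
  For a 2×2 Jordan block J_2(-2): exp(t · J_2(-2)) = e^(-2t)·(I + t·N), where N is the 2×2 nilpotent shift.

After assembling e^{tJ} and conjugating by P, we get:

e^{tA} =
  [exp(-2*t), 0]
  [-t*exp(-2*t), exp(-2*t)]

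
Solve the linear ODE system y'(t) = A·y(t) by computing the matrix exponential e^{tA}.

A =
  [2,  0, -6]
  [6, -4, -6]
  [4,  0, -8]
e^{tA} =
  [3*exp(-2*t) - 2*exp(-4*t), 0, -3*exp(-2*t) + 3*exp(-4*t)]
  [3*exp(-2*t) - 3*exp(-4*t), exp(-4*t), -3*exp(-2*t) + 3*exp(-4*t)]
  [2*exp(-2*t) - 2*exp(-4*t), 0, -2*exp(-2*t) + 3*exp(-4*t)]

Strategy: write A = P · J · P⁻¹ where J is a Jordan canonical form, so e^{tA} = P · e^{tJ} · P⁻¹, and e^{tJ} can be computed block-by-block.

A has Jordan form
J =
  [-4,  0,  0]
  [ 0, -4,  0]
  [ 0,  0, -2]
(up to reordering of blocks).

Per-block formulas:
  For a 1×1 block at λ = -4: exp(t · [-4]) = [e^(-4t)].
  For a 1×1 block at λ = -2: exp(t · [-2]) = [e^(-2t)].

After assembling e^{tJ} and conjugating by P, we get:

e^{tA} =
  [3*exp(-2*t) - 2*exp(-4*t), 0, -3*exp(-2*t) + 3*exp(-4*t)]
  [3*exp(-2*t) - 3*exp(-4*t), exp(-4*t), -3*exp(-2*t) + 3*exp(-4*t)]
  [2*exp(-2*t) - 2*exp(-4*t), 0, -2*exp(-2*t) + 3*exp(-4*t)]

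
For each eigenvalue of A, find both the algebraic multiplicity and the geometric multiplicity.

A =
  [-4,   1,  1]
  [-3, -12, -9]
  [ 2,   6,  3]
λ = -5: alg = 2, geom = 1; λ = -3: alg = 1, geom = 1

Step 1 — factor the characteristic polynomial to read off the algebraic multiplicities:
  χ_A(x) = (x + 3)*(x + 5)^2

Step 2 — compute geometric multiplicities via the rank-nullity identity g(λ) = n − rank(A − λI):
  rank(A − (-5)·I) = 2, so dim ker(A − (-5)·I) = n − 2 = 1
  rank(A − (-3)·I) = 2, so dim ker(A − (-3)·I) = n − 2 = 1

Summary:
  λ = -5: algebraic multiplicity = 2, geometric multiplicity = 1
  λ = -3: algebraic multiplicity = 1, geometric multiplicity = 1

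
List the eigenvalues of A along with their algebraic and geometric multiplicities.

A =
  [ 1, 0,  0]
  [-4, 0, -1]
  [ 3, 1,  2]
λ = 1: alg = 3, geom = 1

Step 1 — factor the characteristic polynomial to read off the algebraic multiplicities:
  χ_A(x) = (x - 1)^3

Step 2 — compute geometric multiplicities via the rank-nullity identity g(λ) = n − rank(A − λI):
  rank(A − (1)·I) = 2, so dim ker(A − (1)·I) = n − 2 = 1

Summary:
  λ = 1: algebraic multiplicity = 3, geometric multiplicity = 1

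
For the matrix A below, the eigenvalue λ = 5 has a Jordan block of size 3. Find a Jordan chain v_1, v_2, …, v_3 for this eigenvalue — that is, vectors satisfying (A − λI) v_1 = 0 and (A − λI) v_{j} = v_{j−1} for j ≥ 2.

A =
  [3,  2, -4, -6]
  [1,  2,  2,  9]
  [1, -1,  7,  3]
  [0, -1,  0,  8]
A Jordan chain for λ = 5 of length 3:
v_1 = (2, -3, -1, -1)ᵀ
v_2 = (-2, 1, 1, 0)ᵀ
v_3 = (1, 0, 0, 0)ᵀ

Let N = A − (5)·I. We want v_3 with N^3 v_3 = 0 but N^2 v_3 ≠ 0; then v_{j-1} := N · v_j for j = 3, …, 2.

Pick v_3 = (1, 0, 0, 0)ᵀ.
Then v_2 = N · v_3 = (-2, 1, 1, 0)ᵀ.
Then v_1 = N · v_2 = (2, -3, -1, -1)ᵀ.

Sanity check: (A − (5)·I) v_1 = (0, 0, 0, 0)ᵀ = 0. ✓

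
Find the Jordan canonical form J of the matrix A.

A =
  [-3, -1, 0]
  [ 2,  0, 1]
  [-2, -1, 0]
J_3(-1)

The characteristic polynomial is
  det(x·I − A) = x^3 + 3*x^2 + 3*x + 1 = (x + 1)^3

Eigenvalues and multiplicities (the geometric multiplicity of λ is n − rank(A − λI), which equals the number of Jordan blocks for λ):
  λ = -1: algebraic multiplicity = 3, geometric multiplicity = 1

Determining the block sizes for each eigenvalue:
  λ = -1: one block (gm = 1), so the single block has size am = 3 → block sizes [3]

Assembling the blocks gives a Jordan form
J =
  [-1,  1,  0]
  [ 0, -1,  1]
  [ 0,  0, -1]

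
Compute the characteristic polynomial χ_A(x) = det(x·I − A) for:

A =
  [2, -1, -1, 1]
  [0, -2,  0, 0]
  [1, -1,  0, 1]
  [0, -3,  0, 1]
x^4 - x^3 - 3*x^2 + 5*x - 2

Expanding det(x·I − A) (e.g. by cofactor expansion or by noting that A is similar to its Jordan form J, which has the same characteristic polynomial as A) gives
  χ_A(x) = x^4 - x^3 - 3*x^2 + 5*x - 2
which factors as (x - 1)^3*(x + 2). The eigenvalues (with algebraic multiplicities) are λ = -2 with multiplicity 1, λ = 1 with multiplicity 3.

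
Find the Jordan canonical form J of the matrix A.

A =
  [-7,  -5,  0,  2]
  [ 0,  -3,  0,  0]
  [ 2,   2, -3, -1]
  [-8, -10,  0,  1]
J_2(-3) ⊕ J_2(-3)

The characteristic polynomial is
  det(x·I − A) = x^4 + 12*x^3 + 54*x^2 + 108*x + 81 = (x + 3)^4

Eigenvalues and multiplicities (the geometric multiplicity of λ is n − rank(A − λI), which equals the number of Jordan blocks for λ):
  λ = -3: algebraic multiplicity = 4, geometric multiplicity = 2

Determining the block sizes for each eigenvalue:
  λ = -3: with am = 4 and gm = 2, the partition is not yet determined (e.g. several partitions of 4 into 2 parts exist). Let N = A − (-3)·I. Computing rank(N^1) = 2, rank(N^2) = 0; the number of blocks of size ≥ j is rank(N^{j−1}) − rank(N^j), giving [2, 2]. So we have 2 block(s) of size 2 → block sizes [2, 2]

Assembling the blocks gives a Jordan form
J =
  [-3,  1,  0,  0]
  [ 0, -3,  0,  0]
  [ 0,  0, -3,  1]
  [ 0,  0,  0, -3]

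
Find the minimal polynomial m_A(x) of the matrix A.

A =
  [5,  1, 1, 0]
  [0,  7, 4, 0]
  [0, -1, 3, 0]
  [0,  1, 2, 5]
x^3 - 15*x^2 + 75*x - 125

The characteristic polynomial is χ_A(x) = (x - 5)^4, so the eigenvalues are known. The minimal polynomial is
  m_A(x) = Π_λ (x − λ)^{k_λ}
where k_λ is the size of the *largest* Jordan block for λ (equivalently, the smallest k with (A − λI)^k v = 0 for every generalised eigenvector v of λ).

  λ = 5: largest Jordan block has size 3, contributing (x − 5)^3

So m_A(x) = (x - 5)^3 = x^3 - 15*x^2 + 75*x - 125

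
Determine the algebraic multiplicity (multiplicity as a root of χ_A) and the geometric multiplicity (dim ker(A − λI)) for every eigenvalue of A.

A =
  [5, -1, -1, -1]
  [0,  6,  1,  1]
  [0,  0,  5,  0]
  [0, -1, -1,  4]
λ = 5: alg = 4, geom = 3

Step 1 — factor the characteristic polynomial to read off the algebraic multiplicities:
  χ_A(x) = (x - 5)^4

Step 2 — compute geometric multiplicities via the rank-nullity identity g(λ) = n − rank(A − λI):
  rank(A − (5)·I) = 1, so dim ker(A − (5)·I) = n − 1 = 3

Summary:
  λ = 5: algebraic multiplicity = 4, geometric multiplicity = 3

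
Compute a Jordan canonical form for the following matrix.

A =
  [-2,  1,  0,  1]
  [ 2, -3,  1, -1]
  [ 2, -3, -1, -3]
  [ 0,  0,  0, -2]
J_3(-2) ⊕ J_1(-2)

The characteristic polynomial is
  det(x·I − A) = x^4 + 8*x^3 + 24*x^2 + 32*x + 16 = (x + 2)^4

Eigenvalues and multiplicities (the geometric multiplicity of λ is n − rank(A − λI), which equals the number of Jordan blocks for λ):
  λ = -2: algebraic multiplicity = 4, geometric multiplicity = 2

Determining the block sizes for each eigenvalue:
  λ = -2: with am = 4 and gm = 2, the partition is not yet determined (e.g. several partitions of 4 into 2 parts exist). Let N = A − (-2)·I. Computing rank(N^1) = 2, rank(N^2) = 1, rank(N^3) = 0; the number of blocks of size ≥ j is rank(N^{j−1}) − rank(N^j), giving [2, 1, 1]. So we have 1 block(s) of size 3, 1 block(s) of size 1 → block sizes [3, 1]

Assembling the blocks gives a Jordan form
J =
  [-2,  1,  0,  0]
  [ 0, -2,  1,  0]
  [ 0,  0, -2,  0]
  [ 0,  0,  0, -2]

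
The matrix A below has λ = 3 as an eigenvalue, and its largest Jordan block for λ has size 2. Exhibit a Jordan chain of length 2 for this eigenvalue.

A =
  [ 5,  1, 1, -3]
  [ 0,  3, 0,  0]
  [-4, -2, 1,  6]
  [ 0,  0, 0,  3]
A Jordan chain for λ = 3 of length 2:
v_1 = (2, 0, -4, 0)ᵀ
v_2 = (1, 0, 0, 0)ᵀ

Let N = A − (3)·I. We want v_2 with N^2 v_2 = 0 but N^1 v_2 ≠ 0; then v_{j-1} := N · v_j for j = 2, …, 2.

Pick v_2 = (1, 0, 0, 0)ᵀ.
Then v_1 = N · v_2 = (2, 0, -4, 0)ᵀ.

Sanity check: (A − (3)·I) v_1 = (0, 0, 0, 0)ᵀ = 0. ✓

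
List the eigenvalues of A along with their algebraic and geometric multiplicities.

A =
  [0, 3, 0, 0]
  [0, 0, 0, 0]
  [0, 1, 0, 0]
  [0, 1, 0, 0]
λ = 0: alg = 4, geom = 3

Step 1 — factor the characteristic polynomial to read off the algebraic multiplicities:
  χ_A(x) = x^4

Step 2 — compute geometric multiplicities via the rank-nullity identity g(λ) = n − rank(A − λI):
  rank(A − (0)·I) = 1, so dim ker(A − (0)·I) = n − 1 = 3

Summary:
  λ = 0: algebraic multiplicity = 4, geometric multiplicity = 3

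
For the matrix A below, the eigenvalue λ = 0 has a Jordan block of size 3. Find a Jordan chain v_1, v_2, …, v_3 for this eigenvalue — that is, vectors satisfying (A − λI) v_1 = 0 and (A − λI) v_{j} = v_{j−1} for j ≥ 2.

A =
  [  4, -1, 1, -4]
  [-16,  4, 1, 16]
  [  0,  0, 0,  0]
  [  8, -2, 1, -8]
A Jordan chain for λ = 0 of length 3:
v_1 = (-1, 4, 0, -2)ᵀ
v_2 = (1, 1, 0, 1)ᵀ
v_3 = (0, 0, 1, 0)ᵀ

Let N = A − (0)·I. We want v_3 with N^3 v_3 = 0 but N^2 v_3 ≠ 0; then v_{j-1} := N · v_j for j = 3, …, 2.

Pick v_3 = (0, 0, 1, 0)ᵀ.
Then v_2 = N · v_3 = (1, 1, 0, 1)ᵀ.
Then v_1 = N · v_2 = (-1, 4, 0, -2)ᵀ.

Sanity check: (A − (0)·I) v_1 = (0, 0, 0, 0)ᵀ = 0. ✓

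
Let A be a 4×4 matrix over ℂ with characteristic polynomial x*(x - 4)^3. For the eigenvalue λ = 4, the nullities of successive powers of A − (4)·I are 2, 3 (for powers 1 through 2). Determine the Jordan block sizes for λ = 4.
Block sizes for λ = 4: [2, 1]

From the dimensions of kernels of powers, the number of Jordan blocks of size at least j is d_j − d_{j−1} where d_j = dim ker(N^j) (with d_0 = 0). Computing the differences gives [2, 1].
The number of blocks of size exactly k is (#blocks of size ≥ k) − (#blocks of size ≥ k + 1), so the partition is: 1 block(s) of size 1, 1 block(s) of size 2.
In nonincreasing order the block sizes are [2, 1].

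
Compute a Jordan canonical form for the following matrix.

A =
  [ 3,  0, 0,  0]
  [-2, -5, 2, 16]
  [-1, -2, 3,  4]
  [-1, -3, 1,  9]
J_1(1) ⊕ J_3(3)

The characteristic polynomial is
  det(x·I − A) = x^4 - 10*x^3 + 36*x^2 - 54*x + 27 = (x - 3)^3*(x - 1)

Eigenvalues and multiplicities (the geometric multiplicity of λ is n − rank(A − λI), which equals the number of Jordan blocks for λ):
  λ = 1: algebraic multiplicity = 1, geometric multiplicity = 1
  λ = 3: algebraic multiplicity = 3, geometric multiplicity = 1

Determining the block sizes for each eigenvalue:
  λ = 1: one block (gm = 1), so the single block has size am = 1 → block sizes [1]
  λ = 3: one block (gm = 1), so the single block has size am = 3 → block sizes [3]

Assembling the blocks gives a Jordan form
J =
  [1, 0, 0, 0]
  [0, 3, 1, 0]
  [0, 0, 3, 1]
  [0, 0, 0, 3]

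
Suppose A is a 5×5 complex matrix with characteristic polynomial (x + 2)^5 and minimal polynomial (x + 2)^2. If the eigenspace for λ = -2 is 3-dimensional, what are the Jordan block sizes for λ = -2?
Block sizes for λ = -2: [2, 2, 1]

Step 1 — from the characteristic polynomial, algebraic multiplicity of λ = -2 is 5. From dim ker(A − (-2)·I) = 3, there are exactly 3 Jordan blocks for λ = -2.
Step 2 — from the minimal polynomial, the factor (x + 2)^2 tells us the largest block for λ = -2 has size 2.
Step 3 — with total size 5, 3 blocks, and largest block 2, the block sizes (in nonincreasing order) are [2, 2, 1].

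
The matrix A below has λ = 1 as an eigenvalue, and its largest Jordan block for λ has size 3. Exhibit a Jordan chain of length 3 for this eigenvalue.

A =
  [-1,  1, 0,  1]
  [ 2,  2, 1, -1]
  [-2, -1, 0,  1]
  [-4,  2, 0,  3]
A Jordan chain for λ = 1 of length 3:
v_1 = (2, 0, 0, 4)ᵀ
v_2 = (-2, 2, -2, -4)ᵀ
v_3 = (1, 0, 0, 0)ᵀ

Let N = A − (1)·I. We want v_3 with N^3 v_3 = 0 but N^2 v_3 ≠ 0; then v_{j-1} := N · v_j for j = 3, …, 2.

Pick v_3 = (1, 0, 0, 0)ᵀ.
Then v_2 = N · v_3 = (-2, 2, -2, -4)ᵀ.
Then v_1 = N · v_2 = (2, 0, 0, 4)ᵀ.

Sanity check: (A − (1)·I) v_1 = (0, 0, 0, 0)ᵀ = 0. ✓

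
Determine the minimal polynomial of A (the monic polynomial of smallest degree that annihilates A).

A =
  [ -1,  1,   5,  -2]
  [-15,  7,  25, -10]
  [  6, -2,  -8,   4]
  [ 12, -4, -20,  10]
x^2 - 4*x + 4

The characteristic polynomial is χ_A(x) = (x - 2)^4, so the eigenvalues are known. The minimal polynomial is
  m_A(x) = Π_λ (x − λ)^{k_λ}
where k_λ is the size of the *largest* Jordan block for λ (equivalently, the smallest k with (A − λI)^k v = 0 for every generalised eigenvector v of λ).

  λ = 2: largest Jordan block has size 2, contributing (x − 2)^2

So m_A(x) = (x - 2)^2 = x^2 - 4*x + 4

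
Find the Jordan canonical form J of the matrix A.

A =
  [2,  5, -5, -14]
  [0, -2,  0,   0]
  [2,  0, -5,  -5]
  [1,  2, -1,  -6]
J_3(-3) ⊕ J_1(-2)

The characteristic polynomial is
  det(x·I − A) = x^4 + 11*x^3 + 45*x^2 + 81*x + 54 = (x + 2)*(x + 3)^3

Eigenvalues and multiplicities (the geometric multiplicity of λ is n − rank(A − λI), which equals the number of Jordan blocks for λ):
  λ = -3: algebraic multiplicity = 3, geometric multiplicity = 1
  λ = -2: algebraic multiplicity = 1, geometric multiplicity = 1

Determining the block sizes for each eigenvalue:
  λ = -3: one block (gm = 1), so the single block has size am = 3 → block sizes [3]
  λ = -2: one block (gm = 1), so the single block has size am = 1 → block sizes [1]

Assembling the blocks gives a Jordan form
J =
  [-3,  1,  0,  0]
  [ 0, -3,  1,  0]
  [ 0,  0, -3,  0]
  [ 0,  0,  0, -2]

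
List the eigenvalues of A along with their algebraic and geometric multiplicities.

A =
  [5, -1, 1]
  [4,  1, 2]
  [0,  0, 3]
λ = 3: alg = 3, geom = 2

Step 1 — factor the characteristic polynomial to read off the algebraic multiplicities:
  χ_A(x) = (x - 3)^3

Step 2 — compute geometric multiplicities via the rank-nullity identity g(λ) = n − rank(A − λI):
  rank(A − (3)·I) = 1, so dim ker(A − (3)·I) = n − 1 = 2

Summary:
  λ = 3: algebraic multiplicity = 3, geometric multiplicity = 2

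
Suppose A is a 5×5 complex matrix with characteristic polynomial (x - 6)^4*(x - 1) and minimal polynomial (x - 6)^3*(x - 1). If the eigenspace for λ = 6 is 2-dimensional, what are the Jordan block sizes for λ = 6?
Block sizes for λ = 6: [3, 1]

Step 1 — from the characteristic polynomial, algebraic multiplicity of λ = 6 is 4. From dim ker(A − (6)·I) = 2, there are exactly 2 Jordan blocks for λ = 6.
Step 2 — from the minimal polynomial, the factor (x − 6)^3 tells us the largest block for λ = 6 has size 3.
Step 3 — with total size 4, 2 blocks, and largest block 3, the block sizes (in nonincreasing order) are [3, 1].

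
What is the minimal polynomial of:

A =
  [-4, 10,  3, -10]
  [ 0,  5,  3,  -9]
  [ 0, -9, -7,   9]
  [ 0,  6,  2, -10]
x^3 + 12*x^2 + 48*x + 64

The characteristic polynomial is χ_A(x) = (x + 4)^4, so the eigenvalues are known. The minimal polynomial is
  m_A(x) = Π_λ (x − λ)^{k_λ}
where k_λ is the size of the *largest* Jordan block for λ (equivalently, the smallest k with (A − λI)^k v = 0 for every generalised eigenvector v of λ).

  λ = -4: largest Jordan block has size 3, contributing (x + 4)^3

So m_A(x) = (x + 4)^3 = x^3 + 12*x^2 + 48*x + 64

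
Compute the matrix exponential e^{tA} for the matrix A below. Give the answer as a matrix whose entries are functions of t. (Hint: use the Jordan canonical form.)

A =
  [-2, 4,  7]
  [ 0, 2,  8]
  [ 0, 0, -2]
e^{tA} =
  [exp(-2*t), exp(2*t) - exp(-2*t), -t*exp(-2*t) + 2*exp(2*t) - 2*exp(-2*t)]
  [0, exp(2*t), 2*exp(2*t) - 2*exp(-2*t)]
  [0, 0, exp(-2*t)]

Strategy: write A = P · J · P⁻¹ where J is a Jordan canonical form, so e^{tA} = P · e^{tJ} · P⁻¹, and e^{tJ} can be computed block-by-block.

A has Jordan form
J =
  [-2,  1, 0]
  [ 0, -2, 0]
  [ 0,  0, 2]
(up to reordering of blocks).

Per-block formulas:
  For a 1×1 block at λ = 2: exp(t · [2]) = [e^(2t)].
  For a 2×2 Jordan block J_2(-2): exp(t · J_2(-2)) = e^(-2t)·(I + t·N), where N is the 2×2 nilpotent shift.

After assembling e^{tJ} and conjugating by P, we get:

e^{tA} =
  [exp(-2*t), exp(2*t) - exp(-2*t), -t*exp(-2*t) + 2*exp(2*t) - 2*exp(-2*t)]
  [0, exp(2*t), 2*exp(2*t) - 2*exp(-2*t)]
  [0, 0, exp(-2*t)]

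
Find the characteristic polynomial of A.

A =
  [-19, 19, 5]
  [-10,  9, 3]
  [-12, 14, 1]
x^3 + 9*x^2 + 27*x + 27

Expanding det(x·I − A) (e.g. by cofactor expansion or by noting that A is similar to its Jordan form J, which has the same characteristic polynomial as A) gives
  χ_A(x) = x^3 + 9*x^2 + 27*x + 27
which factors as (x + 3)^3. The eigenvalues (with algebraic multiplicities) are λ = -3 with multiplicity 3.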